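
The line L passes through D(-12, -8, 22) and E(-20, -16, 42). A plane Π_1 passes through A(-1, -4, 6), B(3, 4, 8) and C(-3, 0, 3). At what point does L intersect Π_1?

A direction vector for L is E − D = (-8, -8, 20).
AB = (4, 8, 2), AC = (-2, 4, -3); a normal to Π_1 is AB × AC = (-32, 8, 32).
Using A: Π_1 has equation -32x + 8y + 32z = 192.
Substitute r = (-12, -8, 22) + t(-8, -8, 20) into the plane: 1024 + 832t = 192, so t = -1.
Intersection: (-12, -8, 22) + (-1)·(-8, -8, 20) = (-4, 0, 2).

(-4, 0, 2)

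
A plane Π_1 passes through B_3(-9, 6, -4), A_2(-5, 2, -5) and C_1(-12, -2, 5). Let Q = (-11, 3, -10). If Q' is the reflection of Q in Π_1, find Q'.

(-3, 9, -2)

B_3A_2 = (4, -4, -1), B_3C_1 = (-3, -8, 9); a normal to Π_1 is B_3A_2 × B_3C_1 = (-44, -33, -44).
Using B_3: Π_1 has equation -44x - 33y - 44z = 374.
λ = (n·Q − d)/|n|² = (825 − 374)/4961 = 1/11.
Reflection = Q − 2λn = (-11, 3, -10) − (2/11)·(-44, -33, -44) = (-3, 9, -2).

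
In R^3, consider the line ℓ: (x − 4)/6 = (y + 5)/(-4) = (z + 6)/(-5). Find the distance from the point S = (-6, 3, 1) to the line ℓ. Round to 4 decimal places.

1.8795

ℓ has direction (6, -4, -5) through (4, -5, -6).
Taking (4, -5, -6) on ℓ with direction v = (6, -4, -5): w = S − (4, -5, -6) = (-10, 8, 7), and w × v = (-12, -8, -8).
Distance = |w × v| / |v| = √272 / √77 ≈ 1.8795.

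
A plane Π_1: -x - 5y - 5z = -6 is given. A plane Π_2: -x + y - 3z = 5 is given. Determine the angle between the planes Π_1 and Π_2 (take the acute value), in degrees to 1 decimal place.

cos θ = |n₁·n₂| / (|n₁||n₂|) = |11| / (√51 · √11).
θ = arccos(0.46442) ≈ 62.3°.

62.3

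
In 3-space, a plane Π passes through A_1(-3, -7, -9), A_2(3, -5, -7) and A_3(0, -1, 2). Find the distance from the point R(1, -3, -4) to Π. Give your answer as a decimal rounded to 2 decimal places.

0.74

A_1A_2 = (6, 2, 2), A_1A_3 = (3, 6, 11); a normal to Π is A_1A_2 × A_1A_3 = (10, -60, 30).
Using A_1: Π has equation 10x - 60y + 30z = 120.
n·R − d = (10)·(1) + (-60)·(-3) + (30)·(-4) − 120 = -50; |n| = √4600.
Distance = |-50| / √4600 = 50/√4600 ≈ 0.74.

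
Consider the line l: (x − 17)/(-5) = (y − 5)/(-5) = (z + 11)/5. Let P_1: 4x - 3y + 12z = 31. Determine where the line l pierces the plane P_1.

l has direction (-5, -5, 5) through (17, 5, -11).
Substitute r = (17, 5, -11) + t(-5, -5, 5) into the plane: -79 + 55t = 31, so t = 2.
Intersection: (17, 5, -11) + 2·(-5, -5, 5) = (7, -5, -1).

(7, -5, -1)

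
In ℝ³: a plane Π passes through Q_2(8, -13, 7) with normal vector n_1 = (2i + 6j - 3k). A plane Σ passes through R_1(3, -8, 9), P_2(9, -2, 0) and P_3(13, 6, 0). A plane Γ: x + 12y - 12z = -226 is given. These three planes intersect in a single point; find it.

(2, -10, 9)

Π: n_1·r = n_1·Q_2 gives 2x + 6y - 3z = -83.
R_1P_2 = (6, 6, -9), R_1P_3 = (10, 14, -9); a normal to Σ is R_1P_2 × R_1P_3 = (72, -36, 24).
Using R_1: Σ has equation 72x - 36y + 24z = 720.
Solving the 3×3 linear system 2x + 6y - 3z = -83, 72x - 36y + 24z = 720, x + 12y - 12z = -226 (e.g. by elimination or Cramer's rule, determinant = 2916) gives (2, -10, 9).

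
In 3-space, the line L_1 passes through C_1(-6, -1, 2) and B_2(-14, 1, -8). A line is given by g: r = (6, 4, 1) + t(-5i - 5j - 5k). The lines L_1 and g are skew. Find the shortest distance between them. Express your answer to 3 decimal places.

A direction vector for L_1 is B_2 − C_1 = (-8, 2, -10).
Common perpendicular direction n = (-8, 2, -10) × (-5, -5, -5) = (-60, 10, 50).
With w = (6, 4, 1) − (-6, -1, 2) = (12, 5, -1), w · n = -720.
Distance = |w · n| / |n| = |-720| / √6200 ≈ 9.144.

9.144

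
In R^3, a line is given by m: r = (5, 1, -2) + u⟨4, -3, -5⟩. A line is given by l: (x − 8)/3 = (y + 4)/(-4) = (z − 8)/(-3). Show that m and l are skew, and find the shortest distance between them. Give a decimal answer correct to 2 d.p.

6.58

l has direction (3, -4, -3) through (8, -4, 8).
Common perpendicular direction n = (4, -3, -5) × (3, -4, -3) = (-11, -3, -7).
With w = (8, -4, 8) − (5, 1, -2) = (3, -5, 10), w · n = -88.
Since n ≠ 0 the lines are not parallel, and w · n = -88 ≠ 0 so they do not intersect; hence they are skew.
Distance = |w · n| / |n| = |-88| / √179 ≈ 6.58.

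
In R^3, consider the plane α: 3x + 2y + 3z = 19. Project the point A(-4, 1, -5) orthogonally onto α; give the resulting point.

Foot = A − λn with λ = (n·A − d)/|n|² = (-25 − 19)/22 = -2.
Foot = (-4, 1, -5) − (-2)·(3, 2, 3) = (2, 5, 1).

(2, 5, 1)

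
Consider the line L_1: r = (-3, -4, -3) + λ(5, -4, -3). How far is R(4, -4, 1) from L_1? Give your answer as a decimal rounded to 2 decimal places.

7.38

Taking (-3, -4, -3) on L_1 with direction v = (5, -4, -3): w = R − (-3, -4, -3) = (7, 0, 4), and w × v = (16, 41, -28).
Distance = |w × v| / |v| = √2721 / √50 ≈ 7.38.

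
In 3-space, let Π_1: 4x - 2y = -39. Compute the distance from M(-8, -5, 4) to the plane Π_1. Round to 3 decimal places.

3.801

n·M − d = (4)·(-8) + (-2)·(-5) + (0)·(4) − (-39) = 17; |n| = √20.
Distance = |17| / √20 = 17/√20 ≈ 3.801.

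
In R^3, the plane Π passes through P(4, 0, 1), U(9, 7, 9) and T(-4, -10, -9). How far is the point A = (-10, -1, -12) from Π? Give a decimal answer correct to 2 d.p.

11.20

PU = (5, 7, 8), PT = (-8, -10, -10); a normal to Π is PU × PT = (10, -14, 6).
Using P: Π has equation 10x - 14y + 6z = 46.
n·A − d = (10)·(-10) + (-14)·(-1) + (6)·(-12) − 46 = -204; |n| = √332.
Distance = |-204| / √332 = 204/√332 ≈ 11.20.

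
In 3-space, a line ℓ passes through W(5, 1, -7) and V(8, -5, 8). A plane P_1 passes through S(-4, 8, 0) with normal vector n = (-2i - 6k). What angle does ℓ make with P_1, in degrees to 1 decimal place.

A direction vector for ℓ is V − W = (3, -6, 15).
P_1: n·r = n·S gives -2x - 6z = 8.
sin θ = |n·v| / (|n||v|) = |-96| / (√40 · √270) = 0.92376.
θ ≈ 67.5°.

67.5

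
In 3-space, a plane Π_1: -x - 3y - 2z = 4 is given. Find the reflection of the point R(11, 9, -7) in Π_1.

λ = (n·R − d)/|n|² = (-24 − 4)/14 = -2.
Reflection = R − 2λn = (11, 9, -7) − (-4)·(-1, -3, -2) = (7, -3, -15).

(7, -3, -15)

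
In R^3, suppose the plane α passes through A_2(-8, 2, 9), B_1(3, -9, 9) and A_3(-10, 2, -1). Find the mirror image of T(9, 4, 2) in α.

(-11, -16, 6)

A_2B_1 = (11, -11, 0), A_2A_3 = (-2, 0, -10); a normal to α is A_2B_1 × A_2A_3 = (110, 110, -22).
Using A_2: α has equation 110x + 110y - 22z = -858.
λ = (n·T − d)/|n|² = (1386 − (-858))/24684 = 1/11.
Reflection = T − 2λn = (9, 4, 2) − (2/11)·(110, 110, -22) = (-11, -16, 6).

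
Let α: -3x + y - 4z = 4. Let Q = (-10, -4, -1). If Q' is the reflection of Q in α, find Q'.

(-4, -6, 7)

λ = (n·Q − d)/|n|² = (30 − 4)/26 = 1.
Reflection = Q − 2λn = (-10, -4, -1) − 2·(-3, 1, -4) = (-4, -6, 7).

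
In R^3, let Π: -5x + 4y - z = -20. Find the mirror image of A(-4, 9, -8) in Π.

λ = (n·A − d)/|n|² = (64 − (-20))/42 = 2.
Reflection = A − 2λn = (-4, 9, -8) − 4·(-5, 4, -1) = (16, -7, -4).

(16, -7, -4)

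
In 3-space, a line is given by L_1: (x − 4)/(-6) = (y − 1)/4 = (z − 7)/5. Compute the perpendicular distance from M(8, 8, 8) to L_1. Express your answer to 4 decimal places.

8.0590

L_1 has direction (-6, 4, 5) through (4, 1, 7).
Taking (4, 1, 7) on L_1 with direction v = (-6, 4, 5): w = M − (4, 1, 7) = (4, 7, 1), and w × v = (31, -26, 58).
Distance = |w × v| / |v| = √5001 / √77 ≈ 8.0590.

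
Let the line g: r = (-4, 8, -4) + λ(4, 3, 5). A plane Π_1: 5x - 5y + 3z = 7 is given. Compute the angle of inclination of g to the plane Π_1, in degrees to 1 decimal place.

21.6

sin θ = |n·v| / (|n||v|) = |20| / (√59 · √50) = 0.36823.
θ ≈ 21.6°.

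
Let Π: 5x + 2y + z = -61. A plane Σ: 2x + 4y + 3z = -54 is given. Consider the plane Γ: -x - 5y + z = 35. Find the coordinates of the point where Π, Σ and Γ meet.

(-9, -6, -4)

Solving the 3×3 linear system 5x + 2y + z = -61, 2x + 4y + 3z = -54, -x - 5y + z = 35 (e.g. by elimination or Cramer's rule, determinant = 79) gives (-9, -6, -4).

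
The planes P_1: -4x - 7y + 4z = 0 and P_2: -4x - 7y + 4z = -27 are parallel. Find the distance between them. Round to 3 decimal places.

3.000

Same normal n = (-4, -7, 4) with |n| = √81; distance = |0 − (-27)| / |n| = 27/√81 ≈ 3.000.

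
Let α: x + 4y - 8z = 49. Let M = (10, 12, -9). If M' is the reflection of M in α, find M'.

λ = (n·M − d)/|n|² = (130 − 49)/81 = 1.
Reflection = M − 2λn = (10, 12, -9) − 2·(1, 4, -8) = (8, 4, 7).

(8, 4, 7)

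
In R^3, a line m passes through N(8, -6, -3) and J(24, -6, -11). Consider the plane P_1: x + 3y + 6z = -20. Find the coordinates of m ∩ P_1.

A direction vector for m is J − N = (16, 0, -8).
Substitute r = (8, -6, -3) + t(16, 0, -8) into the plane: -28 + (-32)t = -20, so t = -1/4.
Intersection: (8, -6, -3) + (-1/4)·(16, 0, -8) = (4, -6, -1).

(4, -6, -1)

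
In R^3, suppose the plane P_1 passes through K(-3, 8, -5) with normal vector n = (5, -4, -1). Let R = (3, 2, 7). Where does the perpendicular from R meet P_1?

P_1: n·r = n·K gives 5x - 4y - z = -42.
Foot = R − λn with λ = (n·R − d)/|n|² = (0 − (-42))/42 = 1.
Foot = (3, 2, 7) − 1·(5, -4, -1) = (-2, 6, 8).

(-2, 6, 8)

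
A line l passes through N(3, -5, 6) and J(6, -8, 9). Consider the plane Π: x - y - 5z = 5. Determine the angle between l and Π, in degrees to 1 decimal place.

A direction vector for l is J − N = (3, -3, 3).
sin θ = |n·v| / (|n||v|) = |-9| / (√27 · √27) = 0.33333.
θ ≈ 19.5°.

19.5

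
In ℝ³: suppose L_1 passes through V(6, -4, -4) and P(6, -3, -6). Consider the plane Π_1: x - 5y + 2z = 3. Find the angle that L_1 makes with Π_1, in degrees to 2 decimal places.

47.29

A direction vector for L_1 is P − V = (0, 1, -2).
sin θ = |n·v| / (|n||v|) = |-9| / (√30 · √5) = 0.73485.
θ ≈ 47.29°.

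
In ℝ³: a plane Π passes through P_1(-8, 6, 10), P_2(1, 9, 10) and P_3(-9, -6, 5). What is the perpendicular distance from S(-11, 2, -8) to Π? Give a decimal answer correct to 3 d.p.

P_1P_2 = (9, 3, 0), P_1P_3 = (-1, -12, -5); a normal to Π is P_1P_2 × P_1P_3 = (-15, 45, -105).
Using P_1: Π has equation -15x + 45y - 105z = -660.
n·S − d = (-15)·(-11) + (45)·(2) + (-105)·(-8) − (-660) = 1755; |n| = √13275.
Distance = |1755| / √13275 = 1755/√13275 ≈ 15.232.

15.232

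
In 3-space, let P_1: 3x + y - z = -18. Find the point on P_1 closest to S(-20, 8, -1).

(-11, 11, -4)

Foot = S − λn with λ = (n·S − d)/|n|² = (-51 − (-18))/11 = -3.
Foot = (-20, 8, -1) − (-3)·(3, 1, -1) = (-11, 11, -4).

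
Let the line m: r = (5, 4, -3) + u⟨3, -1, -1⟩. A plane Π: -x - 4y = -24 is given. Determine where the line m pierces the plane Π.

Substitute r = (5, 4, -3) + t(3, -1, -1) into the plane: -21 + 1t = -24, so t = -3.
Intersection: (5, 4, -3) + (-3)·(3, -1, -1) = (-4, 7, 0).

(-4, 7, 0)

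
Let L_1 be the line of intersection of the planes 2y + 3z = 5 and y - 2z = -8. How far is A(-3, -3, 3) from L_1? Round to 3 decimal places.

Direction of L_1: (0, 2, 3) × (0, 1, -2) = (-7, 0, 0).
A point on L_1: solving the two plane equations with x = 1 gives (1, -2, 3).
Taking (1, -2, 3) on L_1 with direction v = (-7, 0, 0): w = A − (1, -2, 3) = (-4, -1, 0), and w × v = (0, 0, -7).
Distance = |w × v| / |v| = √49 / √49 ≈ 1.000.

1.000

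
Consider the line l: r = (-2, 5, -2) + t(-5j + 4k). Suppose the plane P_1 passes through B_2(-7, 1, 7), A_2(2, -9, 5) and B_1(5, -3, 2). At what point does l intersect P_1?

(-2, -5, 6)

B_2A_2 = (9, -10, -2), B_2B_1 = (12, -4, -5); a normal to P_1 is B_2A_2 × B_2B_1 = (42, 21, 84).
Using B_2: P_1 has equation 42x + 21y + 84z = 315.
Substitute r = (-2, 5, -2) + t(0, -5, 4) into the plane: -147 + 231t = 315, so t = 2.
Intersection: (-2, 5, -2) + 2·(0, -5, 4) = (-2, -5, 6).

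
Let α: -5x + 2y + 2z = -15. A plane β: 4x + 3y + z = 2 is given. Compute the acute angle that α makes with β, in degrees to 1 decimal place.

cos θ = |n₁·n₂| / (|n₁||n₂|) = |-12| / (√33 · √26).
θ = arccos(0.40967) ≈ 65.8°.

65.8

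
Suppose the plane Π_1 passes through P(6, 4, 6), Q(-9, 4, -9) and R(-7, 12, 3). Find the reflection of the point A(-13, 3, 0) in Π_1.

PQ = (-15, 0, -15), PR = (-13, 8, -3); a normal to Π_1 is PQ × PR = (120, 150, -120).
Using P: Π_1 has equation 120x + 150y - 120z = 600.
λ = (n·A − d)/|n|² = (-1110 − 600)/51300 = -1/30.
Reflection = A − 2λn = (-13, 3, 0) − (-1/15)·(120, 150, -120) = (-5, 13, -8).

(-5, 13, -8)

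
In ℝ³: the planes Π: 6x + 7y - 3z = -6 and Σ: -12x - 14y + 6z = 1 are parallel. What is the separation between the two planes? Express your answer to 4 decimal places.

Rescale Σ by 1/(-2): 6x + 7y - 3z = -1/2. Then distance = |-6 − (-1/2)| / √94 ≈ 0.5673.

0.5673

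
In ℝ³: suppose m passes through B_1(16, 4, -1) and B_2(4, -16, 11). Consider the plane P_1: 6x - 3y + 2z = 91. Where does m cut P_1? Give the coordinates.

A direction vector for m is B_2 − B_1 = (-12, -20, 12).
Substitute r = (16, 4, -1) + t(-12, -20, 12) into the plane: 82 + 12t = 91, so t = 3/4.
Intersection: (16, 4, -1) + (3/4)·(-12, -20, 12) = (7, -11, 8).

(7, -11, 8)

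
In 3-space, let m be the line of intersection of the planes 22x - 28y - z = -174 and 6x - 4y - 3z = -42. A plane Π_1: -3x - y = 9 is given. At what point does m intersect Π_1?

Direction of m: (22, -28, -1) × (6, -4, -3) = (80, 60, 80).
A point on m: solving the two plane equations with x = -8 gives (-8, 0, -2).
Substitute r = (-8, 0, -2) + t(80, 60, 80) into the plane: 24 + (-300)t = 9, so t = 1/20.
Intersection: (-8, 0, -2) + (1/20)·(80, 60, 80) = (-4, 3, 2).

(-4, 3, 2)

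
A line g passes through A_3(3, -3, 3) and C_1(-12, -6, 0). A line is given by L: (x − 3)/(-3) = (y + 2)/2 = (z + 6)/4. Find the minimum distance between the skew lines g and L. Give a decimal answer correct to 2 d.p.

5.28

A direction vector for g is C_1 − A_3 = (-15, -3, -3).
L has direction (-3, 2, 4) through (3, -2, -6).
Common perpendicular direction n = (-15, -3, -3) × (-3, 2, 4) = (-6, 69, -39).
With w = (3, -2, -6) − (3, -3, 3) = (0, 1, -9), w · n = 420.
Distance = |w · n| / |n| = |420| / √6318 ≈ 5.28.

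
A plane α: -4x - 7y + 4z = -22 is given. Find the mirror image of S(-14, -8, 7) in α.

(2, 20, -9)

λ = (n·S − d)/|n|² = (140 − (-22))/81 = 2.
Reflection = S − 2λn = (-14, -8, 7) − 4·(-4, -7, 4) = (2, 20, -9).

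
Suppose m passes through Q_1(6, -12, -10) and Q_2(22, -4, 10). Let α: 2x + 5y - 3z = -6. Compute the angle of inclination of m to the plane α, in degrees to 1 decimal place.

4.2

A direction vector for m is Q_2 − Q_1 = (16, 8, 20).
sin θ = |n·v| / (|n||v|) = |12| / (√38 · √720) = 0.07255.
θ ≈ 4.2°.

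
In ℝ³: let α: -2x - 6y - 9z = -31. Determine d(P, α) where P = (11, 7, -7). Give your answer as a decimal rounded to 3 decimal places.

2.727

n·P − d = (-2)·(11) + (-6)·(7) + (-9)·(-7) − (-31) = 30; |n| = √121.
Distance = |30| / √121 = 30/√121 ≈ 2.727.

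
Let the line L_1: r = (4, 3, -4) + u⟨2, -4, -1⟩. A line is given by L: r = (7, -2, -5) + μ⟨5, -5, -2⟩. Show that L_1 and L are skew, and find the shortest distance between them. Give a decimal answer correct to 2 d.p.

Common perpendicular direction n = (2, -4, -1) × (5, -5, -2) = (3, -1, 10).
With w = (7, -2, -5) − (4, 3, -4) = (3, -5, -1), w · n = 4.
Since n ≠ 0 the lines are not parallel, and w · n = 4 ≠ 0 so they do not intersect; hence they are skew.
Distance = |w · n| / |n| = |4| / √110 ≈ 0.38.

0.38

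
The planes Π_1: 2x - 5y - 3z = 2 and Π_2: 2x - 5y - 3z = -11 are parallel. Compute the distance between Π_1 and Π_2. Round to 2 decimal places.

Same normal n = (2, -5, -3) with |n| = √38; distance = |2 − (-11)| / |n| = 13/√38 ≈ 2.11.

2.11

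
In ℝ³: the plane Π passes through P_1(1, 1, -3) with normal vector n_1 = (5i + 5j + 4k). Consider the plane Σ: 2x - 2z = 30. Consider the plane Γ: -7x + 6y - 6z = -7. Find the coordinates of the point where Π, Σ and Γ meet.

Π: n_1·r = n_1·P_1 gives 5x + 5y + 4z = -2.
Solving the 3×3 linear system 5x + 5y + 4z = -2, 2x - 2z = 30, -7x + 6y - 6z = -7 (e.g. by elimination or Cramer's rule, determinant = 238) gives (7, -1, -8).

(7, -1, -8)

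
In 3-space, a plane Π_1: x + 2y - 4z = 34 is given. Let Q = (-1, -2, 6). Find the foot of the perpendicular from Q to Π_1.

(2, 4, -6)

Foot = Q − λn with λ = (n·Q − d)/|n|² = (-29 − 34)/21 = -3.
Foot = (-1, -2, 6) − (-3)·(1, 2, -4) = (2, 4, -6).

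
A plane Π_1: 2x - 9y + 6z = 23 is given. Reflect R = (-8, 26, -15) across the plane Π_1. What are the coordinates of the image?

λ = (n·R − d)/|n|² = (-340 − 23)/121 = -3.
Reflection = R − 2λn = (-8, 26, -15) − (-6)·(2, -9, 6) = (4, -28, 21).

(4, -28, 21)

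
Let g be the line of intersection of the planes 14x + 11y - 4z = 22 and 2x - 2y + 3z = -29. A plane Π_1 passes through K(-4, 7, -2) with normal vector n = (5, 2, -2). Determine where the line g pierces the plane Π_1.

Direction of g: (14, 11, -4) × (2, -2, 3) = (25, -50, -50).
A point on g: solving the two plane equations with x = -6 gives (-6, 10, 1).
Π_1: n·r = n·K gives 5x + 2y - 2z = -2.
Substitute r = (-6, 10, 1) + t(25, -50, -50) into the plane: -12 + 125t = -2, so t = 2/25.
Intersection: (-6, 10, 1) + (2/25)·(25, -50, -50) = (-4, 6, -3).

(-4, 6, -3)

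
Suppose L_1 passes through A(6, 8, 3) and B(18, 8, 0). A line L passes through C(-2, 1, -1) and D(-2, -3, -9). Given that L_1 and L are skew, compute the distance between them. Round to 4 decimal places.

A direction vector for L_1 is B − A = (12, 0, -3).
A direction vector for L is D − C = (0, -4, -8).
Common perpendicular direction n = (12, 0, -3) × (0, -4, -8) = (-12, 96, -48).
With w = (-2, 1, -1) − (6, 8, 3) = (-8, -7, -4), w · n = -384.
Distance = |w · n| / |n| = |-384| / √11664 ≈ 3.5556.

3.5556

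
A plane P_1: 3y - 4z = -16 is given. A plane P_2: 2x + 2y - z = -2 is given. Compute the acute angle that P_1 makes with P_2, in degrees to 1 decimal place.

48.2

cos θ = |n₁·n₂| / (|n₁||n₂|) = |10| / (√25 · √9).
θ = arccos(0.66667) ≈ 48.2°.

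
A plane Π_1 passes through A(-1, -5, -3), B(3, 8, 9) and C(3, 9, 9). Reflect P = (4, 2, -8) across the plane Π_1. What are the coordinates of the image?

(-8, 2, -4)

AB = (4, 13, 12), AC = (4, 14, 12); a normal to Π_1 is AB × AC = (-12, 0, 4).
Using A: Π_1 has equation -12x + 4z = 0.
λ = (n·P − d)/|n|² = (-80 − 0)/160 = -1/2.
Reflection = P − 2λn = (4, 2, -8) − (-1)·(-12, 0, 4) = (-8, 2, -4).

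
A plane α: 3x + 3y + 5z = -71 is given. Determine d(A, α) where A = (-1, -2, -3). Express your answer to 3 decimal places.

n·A − d = (3)·(-1) + (3)·(-2) + (5)·(-3) − (-71) = 47; |n| = √43.
Distance = |47| / √43 = 47/√43 ≈ 7.167.

7.167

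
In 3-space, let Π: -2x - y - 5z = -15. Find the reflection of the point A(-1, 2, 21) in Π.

(-13, -4, -9)

λ = (n·A − d)/|n|² = (-105 − (-15))/30 = -3.
Reflection = A − 2λn = (-1, 2, 21) − (-6)·(-2, -1, -5) = (-13, -4, -9).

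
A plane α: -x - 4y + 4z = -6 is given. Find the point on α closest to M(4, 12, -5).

Foot = M − λn with λ = (n·M − d)/|n|² = (-72 − (-6))/33 = -2.
Foot = (4, 12, -5) − (-2)·(-1, -4, 4) = (2, 4, 3).

(2, 4, 3)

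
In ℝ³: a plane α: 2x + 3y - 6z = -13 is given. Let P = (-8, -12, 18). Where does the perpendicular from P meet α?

Foot = P − λn with λ = (n·P − d)/|n|² = (-160 − (-13))/49 = -3.
Foot = (-8, -12, 18) − (-3)·(2, 3, -6) = (-2, -3, 0).

(-2, -3, 0)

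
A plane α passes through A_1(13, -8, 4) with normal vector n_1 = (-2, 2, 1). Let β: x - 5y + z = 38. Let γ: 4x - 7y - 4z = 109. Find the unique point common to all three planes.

(9, -7, -6)

α: n_1·r = n_1·A_1 gives -2x + 2y + z = -38.
Solving the 3×3 linear system -2x + 2y + z = -38, x - 5y + z = 38, 4x - 7y - 4z = 109 (e.g. by elimination or Cramer's rule, determinant = -25) gives (9, -7, -6).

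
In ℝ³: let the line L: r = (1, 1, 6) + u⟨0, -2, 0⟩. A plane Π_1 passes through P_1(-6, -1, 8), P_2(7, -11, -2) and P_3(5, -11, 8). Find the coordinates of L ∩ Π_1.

(1, -7, 6)

P_1P_2 = (13, -10, -10), P_1P_3 = (11, -10, 0); a normal to Π_1 is P_1P_2 × P_1P_3 = (-100, -110, -20).
Using P_1: Π_1 has equation -100x - 110y - 20z = 550.
Substitute r = (1, 1, 6) + t(0, -2, 0) into the plane: -330 + 220t = 550, so t = 4.
Intersection: (1, 1, 6) + 4·(0, -2, 0) = (1, -7, 6).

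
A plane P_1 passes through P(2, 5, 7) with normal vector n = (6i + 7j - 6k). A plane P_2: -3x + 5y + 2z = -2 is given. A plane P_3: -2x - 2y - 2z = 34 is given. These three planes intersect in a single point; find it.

(-7, -1, -9)

P_1: n·r = n·P gives 6x + 7y - 6z = 5.
Solving the 3×3 linear system 6x + 7y - 6z = 5, -3x + 5y + 2z = -2, -2x - 2y - 2z = 34 (e.g. by elimination or Cramer's rule, determinant = -202) gives (-7, -1, -9).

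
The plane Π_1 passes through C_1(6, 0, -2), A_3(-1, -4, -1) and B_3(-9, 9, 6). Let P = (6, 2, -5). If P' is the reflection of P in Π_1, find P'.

(8, 0, 1)

C_1A_3 = (-7, -4, 1), C_1B_3 = (-15, 9, 8); a normal to Π_1 is C_1A_3 × C_1B_3 = (-41, 41, -123).
Using C_1: Π_1 has equation -41x + 41y - 123z = 0.
λ = (n·P − d)/|n|² = (451 − 0)/18491 = 1/41.
Reflection = P − 2λn = (6, 2, -5) − (2/41)·(-41, 41, -123) = (8, 0, 1).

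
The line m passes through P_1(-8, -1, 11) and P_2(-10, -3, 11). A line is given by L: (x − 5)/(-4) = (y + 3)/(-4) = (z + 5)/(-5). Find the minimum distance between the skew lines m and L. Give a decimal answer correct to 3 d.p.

10.607

A direction vector for m is P_2 − P_1 = (-2, -2, 0).
L has direction (-4, -4, -5) through (5, -3, -5).
Common perpendicular direction n = (-2, -2, 0) × (-4, -4, -5) = (10, -10, 0).
With w = (5, -3, -5) − (-8, -1, 11) = (13, -2, -16), w · n = 150.
Distance = |w · n| / |n| = |150| / √200 ≈ 10.607.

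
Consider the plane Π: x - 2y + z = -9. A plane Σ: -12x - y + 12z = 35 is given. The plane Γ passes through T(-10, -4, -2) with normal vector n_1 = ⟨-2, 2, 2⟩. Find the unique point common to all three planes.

Γ: n_1·r = n_1·T gives -2x + 2y + 2z = 8.
Solving the 3×3 linear system x - 2y + z = -9, -12x - y + 12z = 35, -2x + 2y + 2z = 8 (e.g. by elimination or Cramer's rule, determinant = -52) gives (-5, 1, -2).

(-5, 1, -2)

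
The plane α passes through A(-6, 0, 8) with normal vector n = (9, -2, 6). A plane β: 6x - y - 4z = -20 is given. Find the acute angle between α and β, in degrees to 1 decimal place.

66.4

α: n·r = n·A gives 9x - 2y + 6z = -6.
cos θ = |n₁·n₂| / (|n₁||n₂|) = |32| / (√121 · √53).
θ = arccos(0.39959) ≈ 66.4°.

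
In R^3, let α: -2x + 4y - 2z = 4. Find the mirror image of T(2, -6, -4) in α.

(-2, 2, -8)

λ = (n·T − d)/|n|² = (-20 − 4)/24 = -1.
Reflection = T − 2λn = (2, -6, -4) − (-2)·(-2, 4, -2) = (-2, 2, -8).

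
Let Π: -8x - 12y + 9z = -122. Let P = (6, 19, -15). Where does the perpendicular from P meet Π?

Foot = P − λn with λ = (n·P − d)/|n|² = (-411 − (-122))/289 = -1.
Foot = (6, 19, -15) − (-1)·(-8, -12, 9) = (-2, 7, -6).

(-2, 7, -6)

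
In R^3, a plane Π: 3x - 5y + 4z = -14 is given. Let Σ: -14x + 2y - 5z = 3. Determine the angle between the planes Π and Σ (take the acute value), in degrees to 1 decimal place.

47.2

cos θ = |n₁·n₂| / (|n₁||n₂|) = |-72| / (√50 · √225).
θ = arccos(0.67882) ≈ 47.2°.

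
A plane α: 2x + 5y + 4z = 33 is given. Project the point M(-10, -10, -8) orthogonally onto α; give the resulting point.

Foot = M − λn with λ = (n·M − d)/|n|² = (-102 − 33)/45 = -3.
Foot = (-10, -10, -8) − (-3)·(2, 5, 4) = (-4, 5, 4).

(-4, 5, 4)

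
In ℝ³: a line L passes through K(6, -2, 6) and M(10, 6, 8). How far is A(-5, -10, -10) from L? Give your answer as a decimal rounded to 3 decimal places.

14.411

A direction vector for L is M − K = (4, 8, 2).
Taking (6, -2, 6) on L with direction v = (4, 8, 2): w = A − (6, -2, 6) = (-11, -8, -16), and w × v = (112, -42, -56).
Distance = |w × v| / |v| = √17444 / √84 ≈ 14.411.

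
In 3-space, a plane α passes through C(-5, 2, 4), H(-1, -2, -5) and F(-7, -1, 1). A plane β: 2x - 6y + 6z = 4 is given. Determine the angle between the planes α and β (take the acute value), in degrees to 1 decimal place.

14.2

CH = (4, -4, -9), CF = (-2, -3, -3); a normal to α is CH × CF = (-15, 30, -20).
Using C: α has equation -15x + 30y - 20z = 55.
cos θ = |n₁·n₂| / (|n₁||n₂|) = |-330| / (√1525 · √76).
θ = arccos(0.96933) ≈ 14.2°.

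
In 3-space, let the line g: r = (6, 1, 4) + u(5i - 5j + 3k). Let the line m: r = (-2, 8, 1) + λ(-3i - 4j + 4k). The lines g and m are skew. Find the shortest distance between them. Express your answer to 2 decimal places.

Common perpendicular direction n = (5, -5, 3) × (-3, -4, 4) = (-8, -29, -35).
With w = (-2, 8, 1) − (6, 1, 4) = (-8, 7, -3), w · n = -34.
Distance = |w · n| / |n| = |-34| / √2130 ≈ 0.74.

0.74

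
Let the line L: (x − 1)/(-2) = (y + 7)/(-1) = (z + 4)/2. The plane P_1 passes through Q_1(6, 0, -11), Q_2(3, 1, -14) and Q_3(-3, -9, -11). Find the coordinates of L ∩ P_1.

(5, -5, -8)

L has direction (-2, -1, 2) through (1, -7, -4).
Q_1Q_2 = (-3, 1, -3), Q_1Q_3 = (-9, -9, 0); a normal to P_1 is Q_1Q_2 × Q_1Q_3 = (-27, 27, 36).
Using Q_1: P_1 has equation -27x + 27y + 36z = -558.
Substitute r = (1, -7, -4) + t(-2, -1, 2) into the plane: -360 + 99t = -558, so t = -2.
Intersection: (1, -7, -4) + (-2)·(-2, -1, 2) = (5, -5, -8).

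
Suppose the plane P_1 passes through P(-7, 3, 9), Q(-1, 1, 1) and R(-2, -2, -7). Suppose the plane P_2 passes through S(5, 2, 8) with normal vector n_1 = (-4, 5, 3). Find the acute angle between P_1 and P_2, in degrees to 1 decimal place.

53.6

PQ = (6, -2, -8), PR = (5, -5, -16); a normal to P_1 is PQ × PR = (-8, 56, -20).
Using P: P_1 has equation -8x + 56y - 20z = 44.
P_2: n_1·r = n_1·S gives -4x + 5y + 3z = 14.
cos θ = |n₁·n₂| / (|n₁||n₂|) = |252| / (√3600 · √50).
θ = arccos(0.59397) ≈ 53.6°.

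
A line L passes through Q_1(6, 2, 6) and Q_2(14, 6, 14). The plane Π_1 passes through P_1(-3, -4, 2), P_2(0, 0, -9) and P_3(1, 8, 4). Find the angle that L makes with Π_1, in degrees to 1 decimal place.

36.9

A direction vector for L is Q_2 − Q_1 = (8, 4, 8).
P_1P_2 = (3, 4, -11), P_1P_3 = (4, 12, 2); a normal to Π_1 is P_1P_2 × P_1P_3 = (140, -50, 20).
Using P_1: Π_1 has equation 140x - 50y + 20z = -180.
sin θ = |n·v| / (|n||v|) = |1080| / (√22500 · √144) = 0.60000.
θ ≈ 36.9°.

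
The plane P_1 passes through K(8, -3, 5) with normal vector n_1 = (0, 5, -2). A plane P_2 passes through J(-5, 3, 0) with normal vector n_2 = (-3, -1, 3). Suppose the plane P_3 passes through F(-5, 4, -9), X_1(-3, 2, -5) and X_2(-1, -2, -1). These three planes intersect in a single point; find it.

P_1: n_1·r = n_1·K gives 5y - 2z = -25.
P_2: n_2·r = n_2·J gives -3x - y + 3z = 12.
FX_1 = (2, -2, 4), FX_2 = (4, -6, 8); a normal to P_3 is FX_1 × FX_2 = (8, 0, -4).
Using F: P_3 has equation 8x - 4z = -4.
Solving the 3×3 linear system 5y - 2z = -25, -3x - y + 3z = 12, 8x - 4z = -4 (e.g. by elimination or Cramer's rule, determinant = 44) gives (2, -3, 5).

(2, -3, 5)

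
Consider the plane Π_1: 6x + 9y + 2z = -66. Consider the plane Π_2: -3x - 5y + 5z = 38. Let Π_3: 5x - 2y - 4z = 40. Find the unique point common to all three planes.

(4, -10, 0)

Solving the 3×3 linear system 6x + 9y + 2z = -66, -3x - 5y + 5z = 38, 5x - 2y - 4z = 40 (e.g. by elimination or Cramer's rule, determinant = 359) gives (4, -10, 0).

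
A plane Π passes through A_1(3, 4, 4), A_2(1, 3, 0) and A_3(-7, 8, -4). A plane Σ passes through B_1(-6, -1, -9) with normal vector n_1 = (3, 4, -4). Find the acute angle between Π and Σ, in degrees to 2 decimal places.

A_1A_2 = (-2, -1, -4), A_1A_3 = (-10, 4, -8); a normal to Π is A_1A_2 × A_1A_3 = (24, 24, -18).
Using A_1: Π has equation 24x + 24y - 18z = 96.
Σ: n_1·r = n_1·B_1 gives 3x + 4y - 4z = 14.
cos θ = |n₁·n₂| / (|n₁||n₂|) = |240| / (√1476 · √41).
θ = arccos(0.97561) ≈ 12.68°.

12.68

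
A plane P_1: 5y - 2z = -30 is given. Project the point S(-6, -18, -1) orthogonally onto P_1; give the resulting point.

Foot = S − λn with λ = (n·S − d)/|n|² = (-88 − (-30))/29 = -2.
Foot = (-6, -18, -1) − (-2)·(0, 5, -2) = (-6, -8, -5).

(-6, -8, -5)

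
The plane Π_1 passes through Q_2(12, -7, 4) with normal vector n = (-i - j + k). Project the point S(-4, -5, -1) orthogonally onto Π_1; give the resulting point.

(-1, -2, -4)

Π_1: n·r = n·Q_2 gives -x - y + z = -1.
Foot = S − λn with λ = (n·S − d)/|n|² = (8 − (-1))/3 = 3.
Foot = (-4, -5, -1) − 3·(-1, -1, 1) = (-1, -2, -4).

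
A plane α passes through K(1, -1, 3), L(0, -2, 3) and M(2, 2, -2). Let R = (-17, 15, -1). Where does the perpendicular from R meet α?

(-2, 0, -7)

KL = (-1, -1, 0), KM = (1, 3, -5); a normal to α is KL × KM = (5, -5, -2).
Using K: α has equation 5x - 5y - 2z = 4.
Foot = R − λn with λ = (n·R − d)/|n|² = (-158 − 4)/54 = -3.
Foot = (-17, 15, -1) − (-3)·(5, -5, -2) = (-2, 0, -7).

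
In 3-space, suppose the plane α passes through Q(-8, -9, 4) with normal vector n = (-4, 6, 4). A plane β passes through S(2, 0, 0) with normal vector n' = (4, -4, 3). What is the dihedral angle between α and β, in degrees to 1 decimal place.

58.0

α: n·r = n·Q gives -4x + 6y + 4z = -6.
β: n'·r = n'·S gives 4x - 4y + 3z = 8.
cos θ = |n₁·n₂| / (|n₁||n₂|) = |-28| / (√68 · √41).
θ = arccos(0.53029) ≈ 58.0°.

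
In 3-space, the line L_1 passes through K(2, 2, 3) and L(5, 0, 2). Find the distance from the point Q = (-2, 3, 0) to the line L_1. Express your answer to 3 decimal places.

4.166

A direction vector for L_1 is L − K = (3, -2, -1).
Taking (2, 2, 3) on L_1 with direction v = (3, -2, -1): w = Q − (2, 2, 3) = (-4, 1, -3), and w × v = (-7, -13, 5).
Distance = |w × v| / |v| = √243 / √14 ≈ 4.166.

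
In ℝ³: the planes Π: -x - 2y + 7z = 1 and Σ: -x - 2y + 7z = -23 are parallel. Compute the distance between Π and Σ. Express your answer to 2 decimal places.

3.27

Same normal n = (-1, -2, 7) with |n| = √54; distance = |1 − (-23)| / |n| = 24/√54 ≈ 3.27.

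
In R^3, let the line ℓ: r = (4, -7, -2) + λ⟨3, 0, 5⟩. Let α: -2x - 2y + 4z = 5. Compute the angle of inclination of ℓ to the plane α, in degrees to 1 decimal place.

sin θ = |n·v| / (|n||v|) = |14| / (√24 · √34) = 0.49010.
θ ≈ 29.3°.

29.3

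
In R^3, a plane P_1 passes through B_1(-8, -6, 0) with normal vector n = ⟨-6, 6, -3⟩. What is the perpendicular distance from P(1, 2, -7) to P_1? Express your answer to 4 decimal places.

P_1: n·r = n·B_1 gives -6x + 6y - 3z = 12.
n·P − d = (-6)·(1) + (6)·(2) + (-3)·(-7) − 12 = 15; |n| = √81.
Distance = |15| / √81 = 15/√81 ≈ 1.6667.

1.6667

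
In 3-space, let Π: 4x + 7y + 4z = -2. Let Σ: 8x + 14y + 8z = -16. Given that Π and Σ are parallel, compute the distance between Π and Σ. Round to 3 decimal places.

Rescale Σ by 1/2: 4x + 7y + 4z = -8. Then distance = |-2 − (-8)| / √81 ≈ 0.667.

0.667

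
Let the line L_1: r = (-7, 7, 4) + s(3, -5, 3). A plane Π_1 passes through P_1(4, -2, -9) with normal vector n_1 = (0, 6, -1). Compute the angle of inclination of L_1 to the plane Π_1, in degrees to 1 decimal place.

Π_1: n_1·r = n_1·P_1 gives 6y - z = -3.
sin θ = |n·v| / (|n||v|) = |-33| / (√37 · √43) = 0.82733.
θ ≈ 55.8°.

55.8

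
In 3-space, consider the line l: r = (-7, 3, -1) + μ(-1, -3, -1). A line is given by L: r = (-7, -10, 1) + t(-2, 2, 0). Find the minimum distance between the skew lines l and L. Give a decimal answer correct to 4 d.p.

4.9497

Common perpendicular direction n = (-1, -3, -1) × (-2, 2, 0) = (2, 2, -8).
With w = (-7, -10, 1) − (-7, 3, -1) = (0, -13, 2), w · n = -42.
Distance = |w · n| / |n| = |-42| / √72 ≈ 4.9497.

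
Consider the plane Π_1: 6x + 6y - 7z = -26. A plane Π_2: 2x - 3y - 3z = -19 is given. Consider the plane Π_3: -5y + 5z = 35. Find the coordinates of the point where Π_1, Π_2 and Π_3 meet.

(4, 1, 8)

Solving the 3×3 linear system 6x + 6y - 7z = -26, 2x - 3y - 3z = -19, -5y + 5z = 35 (e.g. by elimination or Cramer's rule, determinant = -170) gives (4, 1, 8).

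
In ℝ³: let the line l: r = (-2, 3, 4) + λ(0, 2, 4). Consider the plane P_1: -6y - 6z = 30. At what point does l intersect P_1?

Substitute r = (-2, 3, 4) + t(0, 2, 4) into the plane: -42 + (-36)t = 30, so t = -2.
Intersection: (-2, 3, 4) + (-2)·(0, 2, 4) = (-2, -1, -4).

(-2, -1, -4)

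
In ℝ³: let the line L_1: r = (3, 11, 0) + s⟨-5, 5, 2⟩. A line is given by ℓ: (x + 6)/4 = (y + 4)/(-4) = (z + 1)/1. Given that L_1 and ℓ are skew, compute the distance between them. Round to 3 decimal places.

ℓ has direction (4, -4, 1) through (-6, -4, -1).
Common perpendicular direction n = (-5, 5, 2) × (4, -4, 1) = (13, 13, 0).
With w = (-6, -4, -1) − (3, 11, 0) = (-9, -15, -1), w · n = -312.
Distance = |w · n| / |n| = |-312| / √338 ≈ 16.971.

16.971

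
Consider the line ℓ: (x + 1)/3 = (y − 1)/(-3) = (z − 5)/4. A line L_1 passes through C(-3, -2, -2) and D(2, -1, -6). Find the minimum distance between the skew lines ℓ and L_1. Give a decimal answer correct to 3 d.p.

6.334

ℓ has direction (3, -3, 4) through (-1, 1, 5).
A direction vector for L_1 is D − C = (5, 1, -4).
Common perpendicular direction n = (3, -3, 4) × (5, 1, -4) = (8, 32, 18).
With w = (-3, -2, -2) − (-1, 1, 5) = (-2, -3, -7), w · n = -238.
Distance = |w · n| / |n| = |-238| / √1412 ≈ 6.334.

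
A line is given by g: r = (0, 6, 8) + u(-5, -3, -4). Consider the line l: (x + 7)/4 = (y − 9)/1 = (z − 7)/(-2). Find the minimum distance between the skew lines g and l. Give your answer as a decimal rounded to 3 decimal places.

5.396

l has direction (4, 1, -2) through (-7, 9, 7).
Common perpendicular direction n = (-5, -3, -4) × (4, 1, -2) = (10, -26, 7).
With w = (-7, 9, 7) − (0, 6, 8) = (-7, 3, -1), w · n = -155.
Distance = |w · n| / |n| = |-155| / √825 ≈ 5.396.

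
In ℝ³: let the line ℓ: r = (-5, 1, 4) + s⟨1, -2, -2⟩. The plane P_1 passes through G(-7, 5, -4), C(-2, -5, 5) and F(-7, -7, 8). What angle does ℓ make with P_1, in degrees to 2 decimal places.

GC = (5, -10, 9), GF = (0, -12, 12); a normal to P_1 is GC × GF = (-12, -60, -60).
Using G: P_1 has equation -12x - 60y - 60z = 24.
sin θ = |n·v| / (|n||v|) = |228| / (√7344 · √9) = 0.88684.
θ ≈ 62.48°.

62.48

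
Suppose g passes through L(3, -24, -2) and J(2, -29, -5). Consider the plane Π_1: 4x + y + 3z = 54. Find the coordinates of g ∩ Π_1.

A direction vector for g is J − L = (-1, -5, -3).
Substitute r = (3, -24, -2) + t(-1, -5, -3) into the plane: -18 + (-18)t = 54, so t = -4.
Intersection: (3, -24, -2) + (-4)·(-1, -5, -3) = (7, -4, 10).

(7, -4, 10)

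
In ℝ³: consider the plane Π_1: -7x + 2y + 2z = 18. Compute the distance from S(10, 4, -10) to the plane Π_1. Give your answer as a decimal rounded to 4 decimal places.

n·S − d = (-7)·(10) + (2)·(4) + (2)·(-10) − 18 = -100; |n| = √57.
Distance = |-100| / √57 = 100/√57 ≈ 13.2453.

13.2453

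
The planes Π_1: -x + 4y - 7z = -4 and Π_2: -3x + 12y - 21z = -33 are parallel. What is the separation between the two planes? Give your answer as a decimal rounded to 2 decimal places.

Rescale Π_2 by 1/3: -x + 4y - 7z = -11. Then distance = |-4 − (-11)| / √66 ≈ 0.86.

0.86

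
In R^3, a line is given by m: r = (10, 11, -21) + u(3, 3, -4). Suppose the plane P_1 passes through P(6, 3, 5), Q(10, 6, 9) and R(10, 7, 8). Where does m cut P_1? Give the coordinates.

PQ = (4, 3, 4), PR = (4, 4, 3); a normal to P_1 is PQ × PR = (-7, 4, 4).
Using P: P_1 has equation -7x + 4y + 4z = -10.
Substitute r = (10, 11, -21) + t(3, 3, -4) into the plane: -110 + (-25)t = -10, so t = -4.
Intersection: (10, 11, -21) + (-4)·(3, 3, -4) = (-2, -1, -5).

(-2, -1, -5)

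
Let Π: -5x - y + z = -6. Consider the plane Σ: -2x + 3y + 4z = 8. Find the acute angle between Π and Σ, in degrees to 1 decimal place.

66.9

cos θ = |n₁·n₂| / (|n₁||n₂|) = |11| / (√27 · √29).
θ = arccos(0.39311) ≈ 66.9°.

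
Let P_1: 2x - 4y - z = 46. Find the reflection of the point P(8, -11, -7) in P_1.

λ = (n·P − d)/|n|² = (67 − 46)/21 = 1.
Reflection = P − 2λn = (8, -11, -7) − 2·(2, -4, -1) = (4, -3, -5).

(4, -3, -5)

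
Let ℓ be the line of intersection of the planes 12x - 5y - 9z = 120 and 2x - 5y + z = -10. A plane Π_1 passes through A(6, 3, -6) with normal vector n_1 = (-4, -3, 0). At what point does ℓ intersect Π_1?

(6, 3, -7)

Direction of ℓ: (12, -5, -9) × (2, -5, 1) = (-50, -30, -50).
A point on ℓ: solving the two plane equations with x = 1 gives (1, 0, -12).
Π_1: n_1·r = n_1·A gives -4x - 3y = -33.
Substitute r = (1, 0, -12) + t(-50, -30, -50) into the plane: -4 + 290t = -33, so t = -1/10.
Intersection: (1, 0, -12) + (-1/10)·(-50, -30, -50) = (6, 3, -7).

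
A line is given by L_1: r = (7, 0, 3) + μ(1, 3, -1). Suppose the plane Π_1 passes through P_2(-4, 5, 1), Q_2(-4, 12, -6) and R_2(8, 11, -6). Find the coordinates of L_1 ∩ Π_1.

(8, 3, 2)

P_2Q_2 = (0, 7, -7), P_2R_2 = (12, 6, -7); a normal to Π_1 is P_2Q_2 × P_2R_2 = (-7, -84, -84).
Using P_2: Π_1 has equation -7x - 84y - 84z = -476.
Substitute r = (7, 0, 3) + t(1, 3, -1) into the plane: -301 + (-175)t = -476, so t = 1.
Intersection: (7, 0, 3) + 1·(1, 3, -1) = (8, 3, 2).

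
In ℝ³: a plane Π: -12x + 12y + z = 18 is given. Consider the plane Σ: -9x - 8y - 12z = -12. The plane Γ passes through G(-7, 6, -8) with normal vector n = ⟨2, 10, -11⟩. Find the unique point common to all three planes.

Γ: n·r = n·G gives 2x + 10y - 11z = 134.
Solving the 3×3 linear system -12x + 12y + z = 18, -9x - 8y - 12z = -12, 2x + 10y - 11z = 134 (e.g. by elimination or Cramer's rule, determinant = -4046) gives (4, 6, -6).

(4, 6, -6)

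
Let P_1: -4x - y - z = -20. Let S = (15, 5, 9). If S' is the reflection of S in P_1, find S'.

λ = (n·S − d)/|n|² = (-74 − (-20))/18 = -3.
Reflection = S − 2λn = (15, 5, 9) − (-6)·(-4, -1, -1) = (-9, -1, 3).

(-9, -1, 3)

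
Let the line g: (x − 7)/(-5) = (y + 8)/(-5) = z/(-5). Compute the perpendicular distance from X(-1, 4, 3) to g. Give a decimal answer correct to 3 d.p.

14.166

g has direction (-5, -5, -5) through (7, -8, 0).
Taking (7, -8, 0) on g with direction v = (-5, -5, -5): w = X − (7, -8, 0) = (-8, 12, 3), and w × v = (-45, -55, 100).
Distance = |w × v| / |v| = √15050 / √75 ≈ 14.166.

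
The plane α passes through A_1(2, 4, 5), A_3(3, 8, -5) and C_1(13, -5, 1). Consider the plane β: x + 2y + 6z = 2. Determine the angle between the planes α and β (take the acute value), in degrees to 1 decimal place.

51.3

A_1A_3 = (1, 4, -10), A_1C_1 = (11, -9, -4); a normal to α is A_1A_3 × A_1C_1 = (-106, -106, -53).
Using A_1: α has equation -106x - 106y - 53z = -901.
cos θ = |n₁·n₂| / (|n₁||n₂|) = |-636| / (√25281 · √41).
θ = arccos(0.62470) ≈ 51.3°.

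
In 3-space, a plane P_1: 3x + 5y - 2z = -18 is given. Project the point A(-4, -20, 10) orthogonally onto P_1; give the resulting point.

(5, -5, 4)

Foot = A − λn with λ = (n·A − d)/|n|² = (-132 − (-18))/38 = -3.
Foot = (-4, -20, 10) − (-3)·(3, 5, -2) = (5, -5, 4).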